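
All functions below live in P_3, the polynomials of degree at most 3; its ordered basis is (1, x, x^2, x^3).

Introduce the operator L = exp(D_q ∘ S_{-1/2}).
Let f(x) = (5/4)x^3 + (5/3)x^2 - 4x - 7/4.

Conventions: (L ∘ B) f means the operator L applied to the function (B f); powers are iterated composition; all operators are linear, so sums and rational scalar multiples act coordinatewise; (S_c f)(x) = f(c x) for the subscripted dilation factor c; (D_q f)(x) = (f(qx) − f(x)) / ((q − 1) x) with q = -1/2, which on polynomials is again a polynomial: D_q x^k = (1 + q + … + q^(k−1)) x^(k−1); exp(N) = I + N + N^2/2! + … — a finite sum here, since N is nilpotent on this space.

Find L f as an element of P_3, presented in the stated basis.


order-1 term: -(15/128)x^2 + (5/24)x + 2
order-2 term: -(15/2048)x - 5/96
order-3 term: 5/4096
the series for exp(D_q ∘ S_{-1/2}) f terminates at order 3
exp(D_q ∘ S_{-1/2}) f = (5/4)x^3 + (595/384)x^2 - (23341/6144)x + 2447/12288

the image equals g(x) = (5/4)x^3 + (595/384)x^2 - (23341/6144)x + 2447/12288


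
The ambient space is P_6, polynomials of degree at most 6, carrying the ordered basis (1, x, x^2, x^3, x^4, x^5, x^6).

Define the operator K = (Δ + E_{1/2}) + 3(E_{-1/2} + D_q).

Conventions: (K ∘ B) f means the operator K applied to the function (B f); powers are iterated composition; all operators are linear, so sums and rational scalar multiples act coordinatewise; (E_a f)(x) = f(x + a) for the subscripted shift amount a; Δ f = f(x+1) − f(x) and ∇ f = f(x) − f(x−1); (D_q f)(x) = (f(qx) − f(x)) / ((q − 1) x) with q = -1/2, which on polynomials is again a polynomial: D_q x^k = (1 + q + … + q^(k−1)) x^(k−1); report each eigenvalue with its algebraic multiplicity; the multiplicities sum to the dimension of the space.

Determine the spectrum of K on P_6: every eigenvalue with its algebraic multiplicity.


image of 1: 4
image of x: 4x + 3
image of x^2: 4x^2 + (3/2)x + 2
image of x^3: 4x^3 + (9/4)x^2 + 6x + 3/4
image of x^4: 4x^4 + (15/8)x^3 + 12x^2 + 3x + 5/4
image of x^5: 4x^5 + (33/16)x^4 + 20x^3 + (15/2)x^2 + (25/4)x + 15/16
image of x^6: 4x^6 + (63/32)x^5 + 30x^4 + 15x^3 + (75/4)x^2 + (45/8)x + 17/16
the matrix is upper triangular; its diagonal is (4, 4, 4, 4, 4, 4, 4)
for a triangular matrix the eigenvalues are the diagonal entries, with algebraic multiplicity their repetition count

λ = 4 (multiplicity 7)


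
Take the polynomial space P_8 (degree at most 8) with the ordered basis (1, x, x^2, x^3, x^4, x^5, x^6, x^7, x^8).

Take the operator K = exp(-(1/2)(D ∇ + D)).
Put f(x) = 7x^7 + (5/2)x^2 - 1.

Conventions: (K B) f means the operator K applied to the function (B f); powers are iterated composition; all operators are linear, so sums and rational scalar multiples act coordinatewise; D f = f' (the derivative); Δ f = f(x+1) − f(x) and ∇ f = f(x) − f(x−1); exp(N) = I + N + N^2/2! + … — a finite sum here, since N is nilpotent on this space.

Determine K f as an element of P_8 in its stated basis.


the result is g(x) = 7x^7 - (49/2)x^6 - (441/4)x^5 + (5635/8)x^4 - (13475/16)x^3 - (47107/32)x^2 + (222741/64)x - 164623/128

order-1 term: -(49/2)x^6 - 147x^5 + (735/2)x^4 - 490x^3 + (735/2)x^2 - (299/2)x + 22
order-2 term: (147/4)x^5 + (735/2)x^4 - 1470x^2 + 2205x - 8227/8
order-3 term: -(245/8)x^4 - (735/2)x^3 - (2205/4)x^2 + (2205/2)x - 735/8
order-4 term: (245/16)x^3 + (735/4)x^2 + (735/2)x - 245/2
order-5 term: -(147/32)x^2 - (735/16)x - 2205/32
order-6 term: (49/64)x + 147/32
order-7 term: -7/128
the series for exp(-(1/2)(D ∇ + D)) f terminates at order 7
exp(-(1/2)(D ∇ + D)) f = 7x^7 - (49/2)x^6 - (441/4)x^5 + (5635/8)x^4 - (13475/16)x^3 - (47107/32)x^2 + (222741/64)x - 164623/128


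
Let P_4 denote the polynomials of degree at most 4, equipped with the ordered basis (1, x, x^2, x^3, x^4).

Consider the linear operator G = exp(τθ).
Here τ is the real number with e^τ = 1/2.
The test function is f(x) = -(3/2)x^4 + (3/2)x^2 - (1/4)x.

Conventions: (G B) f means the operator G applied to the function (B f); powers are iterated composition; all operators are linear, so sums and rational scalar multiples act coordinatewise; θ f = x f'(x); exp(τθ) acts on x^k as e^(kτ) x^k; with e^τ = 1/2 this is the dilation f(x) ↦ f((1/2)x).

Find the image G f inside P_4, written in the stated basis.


exp(τθ) x^k = e^(kτ) x^k; with e^τ = 1/2 this sends x^k to (1/2)^k x^k
x ↦ 1/2 x
x^2 ↦ 1/4 x^2
x^4 ↦ 1/16 x^4
applying this coordinatewise to f: exp(τθ) f = -(3/32)x^4 + (3/8)x^2 - (1/8)x

g(x) = -(3/32)x^4 + (3/8)x^2 - (1/8)x


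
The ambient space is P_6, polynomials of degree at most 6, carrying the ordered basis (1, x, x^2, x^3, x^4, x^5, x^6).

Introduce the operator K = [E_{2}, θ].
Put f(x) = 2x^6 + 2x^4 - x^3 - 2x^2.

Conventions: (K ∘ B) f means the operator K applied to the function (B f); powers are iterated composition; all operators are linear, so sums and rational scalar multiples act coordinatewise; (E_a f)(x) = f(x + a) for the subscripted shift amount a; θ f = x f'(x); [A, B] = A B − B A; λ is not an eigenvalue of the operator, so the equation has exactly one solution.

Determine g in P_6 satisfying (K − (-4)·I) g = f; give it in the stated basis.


g(x) = (1/2)x^6 - (3/2)x^5 - (43/4)x^4 - (35/4)x^3 + (893/8)x^2 + (1591/8)x - 1379/16

write g with unknown coordinates in the stated basis and equate coefficients in (K − (-4)·I) g = f
solving from the highest basis element down gives g = (1/2)x^6 - (3/2)x^5 - (43/4)x^4 - (35/4)x^3 + (893/8)x^2 + (1591/8)x - 1379/16
check: K g = 6x^5 + 45x^4 + 34x^3 - (897/2)x^2 - (1591/2)x + 1379/4
so K g − (-4)·g = 2x^6 + 2x^4 - x^3 - 2x^2 = f ✓


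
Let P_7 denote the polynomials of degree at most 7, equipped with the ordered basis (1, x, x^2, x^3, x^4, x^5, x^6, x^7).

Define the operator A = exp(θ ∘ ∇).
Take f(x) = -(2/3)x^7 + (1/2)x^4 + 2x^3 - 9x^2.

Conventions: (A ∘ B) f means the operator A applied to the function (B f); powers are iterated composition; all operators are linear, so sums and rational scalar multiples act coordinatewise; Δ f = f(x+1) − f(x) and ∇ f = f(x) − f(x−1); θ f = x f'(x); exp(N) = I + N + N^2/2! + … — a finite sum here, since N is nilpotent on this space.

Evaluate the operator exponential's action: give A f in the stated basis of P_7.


order-1 term: -28x^6 + 70x^5 - (280/3)x^4 + 76x^3 - 22x^2 - (52/3)x
order-2 term: -420x^5 + 1540x^4 - 2450x^3 + 1908x^2 - (1745/3)x
order-3 term: -2800x^4 + 10360x^3 - 13860x^2 + (19426/3)x
order-4 term: -8400x^3 + 23940x^2 - 17500x
order-5 term: -10080x^2 + 14616x
order-6 term: -3360x
the series for exp(θ ∘ ∇) f terminates at order 6
exp(θ ∘ ∇) f = -(2/3)x^7 - 28x^6 - 350x^5 - (8117/6)x^4 - 412x^3 + 1877x^2 - (1103/3)x

the result is g(x) = -(2/3)x^7 - 28x^6 - 350x^5 - (8117/6)x^4 - 412x^3 + 1877x^2 - (1103/3)x


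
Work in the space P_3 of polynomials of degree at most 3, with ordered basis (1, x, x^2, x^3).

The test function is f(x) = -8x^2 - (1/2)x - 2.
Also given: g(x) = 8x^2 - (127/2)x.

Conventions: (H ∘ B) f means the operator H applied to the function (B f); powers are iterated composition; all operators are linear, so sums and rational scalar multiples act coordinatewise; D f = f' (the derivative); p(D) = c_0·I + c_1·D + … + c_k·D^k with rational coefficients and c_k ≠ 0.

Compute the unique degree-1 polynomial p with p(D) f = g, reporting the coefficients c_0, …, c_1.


D^0 f = -8x^2 - (1/2)x - 2
D^1 f = -16x - 1/2
matching coefficients of g against c_0 f + c_1 Df + … from the top degree down determines the c_i
solution: c_0 = -1, c_1 = 4

p(D) = -I + 4·D, i.e. c_0 = -1, c_1 = 4


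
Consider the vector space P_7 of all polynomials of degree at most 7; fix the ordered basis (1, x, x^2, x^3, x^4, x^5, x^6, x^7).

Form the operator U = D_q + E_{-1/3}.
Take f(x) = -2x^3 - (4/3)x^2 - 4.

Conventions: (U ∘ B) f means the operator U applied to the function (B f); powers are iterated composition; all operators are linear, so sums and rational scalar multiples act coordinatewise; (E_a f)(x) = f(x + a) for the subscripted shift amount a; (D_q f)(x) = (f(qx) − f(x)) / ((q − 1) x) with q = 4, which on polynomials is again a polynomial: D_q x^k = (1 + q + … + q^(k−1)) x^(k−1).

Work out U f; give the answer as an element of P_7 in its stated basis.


g(x) = -2x^3 - (124/3)x^2 - (58/9)x - 110/27

D_q f = -42x^2 - (20/3)x
E_{-1/3} f = -2x^3 + (2/3)x^2 + (2/9)x - 110/27
(D_q + E_{-1/3}) f = -2x^3 - (124/3)x^2 - (58/9)x - 110/27


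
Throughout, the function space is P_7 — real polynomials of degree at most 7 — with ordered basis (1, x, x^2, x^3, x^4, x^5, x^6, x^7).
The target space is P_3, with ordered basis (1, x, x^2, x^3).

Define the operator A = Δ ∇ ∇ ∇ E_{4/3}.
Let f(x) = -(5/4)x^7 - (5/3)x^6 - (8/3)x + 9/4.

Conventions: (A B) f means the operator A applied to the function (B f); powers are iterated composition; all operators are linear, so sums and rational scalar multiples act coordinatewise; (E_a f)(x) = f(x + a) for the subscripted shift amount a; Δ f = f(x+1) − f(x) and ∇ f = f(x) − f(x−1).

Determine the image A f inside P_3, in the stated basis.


the result is g(x) = -1050x^3 - 1650x^2 - 1800x - 5900/9

E_{4/3} f = -(5/4)x^7 - (40/3)x^6 - 60x^5 - (4000/27)x^4 - (17600/81)x^3 - (5120/27)x^2 - (68504/729)x - 175261/8748
∇ E_{4/3} f = -(35/4)x^6 - (215/4)x^5 - (575/4)x^4 - (23275/108)x^3 - (20435/108)x^2 - (365/4)x - 62381/2916
∇ ∇ E_{4/3} f = -(105/2)x^5 - (275/2)x^4 - (425/2)x^3 - (3425/18)x^2 - (4895/54)x - 1015/54
∇ ∇ ∇ E_{4/3} f = -(525/2)x^4 - 25x^3 - (675/2)x^2 - (275/9)x - 1505/54
Δ ∇ ∇ ∇ E_{4/3} f = -1050x^3 - 1650x^2 - 1800x - 5900/9


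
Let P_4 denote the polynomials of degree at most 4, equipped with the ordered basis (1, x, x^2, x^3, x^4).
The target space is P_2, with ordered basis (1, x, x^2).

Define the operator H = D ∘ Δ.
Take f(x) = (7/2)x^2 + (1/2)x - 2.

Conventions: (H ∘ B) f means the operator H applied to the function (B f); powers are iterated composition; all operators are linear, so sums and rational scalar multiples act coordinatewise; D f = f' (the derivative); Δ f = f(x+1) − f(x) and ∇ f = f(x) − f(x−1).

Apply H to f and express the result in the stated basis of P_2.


the image equals g(x) = 7

Δ f = 7x + 4
D Δ f = 7


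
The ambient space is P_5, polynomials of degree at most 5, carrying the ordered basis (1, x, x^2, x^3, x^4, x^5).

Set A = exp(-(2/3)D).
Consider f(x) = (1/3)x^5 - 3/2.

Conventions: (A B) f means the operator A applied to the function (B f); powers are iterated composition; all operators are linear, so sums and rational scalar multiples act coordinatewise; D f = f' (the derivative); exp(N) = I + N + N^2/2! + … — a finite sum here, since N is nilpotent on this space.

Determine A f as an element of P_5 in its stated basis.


order-1 term: -(10/9)x^4
order-2 term: (40/27)x^3
order-3 term: -(80/81)x^2
order-4 term: (80/243)x
order-5 term: -32/729
the series for exp(-(2/3)D) f terminates at order 5
exp(-(2/3)D) f = (1/3)x^5 - (10/9)x^4 + (40/27)x^3 - (80/81)x^2 + (80/243)x - 2251/1458

the result is g(x) = (1/3)x^5 - (10/9)x^4 + (40/27)x^3 - (80/81)x^2 + (80/243)x - 2251/1458


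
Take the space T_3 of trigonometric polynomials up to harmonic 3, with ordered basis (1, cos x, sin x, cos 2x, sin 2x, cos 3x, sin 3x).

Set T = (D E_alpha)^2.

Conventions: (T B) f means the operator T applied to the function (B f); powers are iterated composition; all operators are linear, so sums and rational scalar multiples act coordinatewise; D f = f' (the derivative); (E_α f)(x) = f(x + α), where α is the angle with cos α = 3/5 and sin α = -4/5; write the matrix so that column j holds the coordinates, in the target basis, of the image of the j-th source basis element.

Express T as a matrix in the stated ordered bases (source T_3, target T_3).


image of 1: 0
image of cos x: (7/25)cos x - (24/25)sin x
image of sin x: (24/25)cos x + (7/25)sin x
image of cos 2x: (2108/625)cos 2x + (1344/625)sin 2x
image of sin 2x: -(1344/625)cos 2x + (2108/625)sin 2x
image of cos 3x: -(105777/15625)cos 3x + (92664/15625)sin 3x
image of sin 3x: -(92664/15625)cos 3x - (105777/15625)sin 3x
each image's coordinates form column j of the matrix

the matrix is [[0, 0, 0, 0, 0, 0, 0]; [0, 7/25, 24/25, 0, 0, 0, 0]; [0, -24/25, 7/25, 0, 0, 0, 0]; [0, 0, 0, 2108/625, -1344/625, 0, 0]; [0, 0, 0, 1344/625, 2108/625, 0, 0]; [0, 0, 0, 0, 0, -105777/15625, -92664/15625]; [0, 0, 0, 0, 0, 92664/15625, -105777/15625]] (rows listed top to bottom)


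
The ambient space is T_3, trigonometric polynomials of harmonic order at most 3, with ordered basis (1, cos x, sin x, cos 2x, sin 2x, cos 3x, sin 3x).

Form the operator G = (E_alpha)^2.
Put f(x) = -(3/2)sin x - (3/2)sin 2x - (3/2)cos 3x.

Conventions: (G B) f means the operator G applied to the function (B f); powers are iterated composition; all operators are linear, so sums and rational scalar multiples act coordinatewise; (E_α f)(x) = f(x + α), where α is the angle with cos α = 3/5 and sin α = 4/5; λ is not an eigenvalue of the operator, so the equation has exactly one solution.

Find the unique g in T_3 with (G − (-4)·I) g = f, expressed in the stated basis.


write g with unknown coordinates in the stated basis and equate coefficients in (G − (-4)·I) g = f
solving from the highest basis element down gives g = (4/41)cos x - (31/82)sin x - (504/6409)cos 2x - (5919/12818)sin 2x - (24751/79922)cos 3x + (1716/39961)sin 3x
check: G g = -(16/41)cos x + (1/82)sin x + (2016/6409)cos 2x + (4449/12818)sin 2x - (20879/79922)cos 3x - (6864/39961)sin 3x
so G g − (-4)·g = -(3/2)sin x - (3/2)sin 2x - (3/2)cos 3x = f ✓

the image equals g(x) = (4/41)cos x - (31/82)sin x - (504/6409)cos 2x - (5919/12818)sin 2x - (24751/79922)cos 3x + (1716/39961)sin 3x


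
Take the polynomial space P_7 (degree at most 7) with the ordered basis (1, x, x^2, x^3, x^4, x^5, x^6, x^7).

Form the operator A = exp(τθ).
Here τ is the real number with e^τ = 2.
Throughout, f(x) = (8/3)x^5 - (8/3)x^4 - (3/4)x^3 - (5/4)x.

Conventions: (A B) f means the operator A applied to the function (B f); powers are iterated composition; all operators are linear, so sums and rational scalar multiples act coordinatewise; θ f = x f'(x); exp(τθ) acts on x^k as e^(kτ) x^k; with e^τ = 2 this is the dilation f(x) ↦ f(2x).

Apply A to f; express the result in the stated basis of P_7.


g(x) = (256/3)x^5 - (128/3)x^4 - 6x^3 - (5/2)x

exp(τθ) x^k = e^(kτ) x^k; with e^τ = 2 this sends x^k to 2^k x^k
x ↦ 2 x
x^3 ↦ 8 x^3
x^4 ↦ 16 x^4
x^5 ↦ 32 x^5
applying this coordinatewise to f: exp(τθ) f = (256/3)x^5 - (128/3)x^4 - 6x^3 - (5/2)x


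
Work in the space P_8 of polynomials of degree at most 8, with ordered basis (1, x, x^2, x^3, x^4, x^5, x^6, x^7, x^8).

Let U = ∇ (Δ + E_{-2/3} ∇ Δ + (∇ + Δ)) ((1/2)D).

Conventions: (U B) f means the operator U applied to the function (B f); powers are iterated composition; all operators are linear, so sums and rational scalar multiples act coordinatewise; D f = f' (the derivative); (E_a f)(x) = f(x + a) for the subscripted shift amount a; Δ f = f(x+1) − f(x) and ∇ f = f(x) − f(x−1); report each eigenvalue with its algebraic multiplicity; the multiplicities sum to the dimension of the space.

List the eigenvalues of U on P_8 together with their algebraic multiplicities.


image of 1: 0
image of x: 0
image of x^2: 0
image of x^3: 9
image of x^4: 36x
image of x^5: 90x^2 - 25
image of x^6: 180x^3 - 150x + 200
image of x^7: 315x^4 - 525x^2 + 1400x - 7231/9
image of x^8: 504x^5 - 1400x^3 + 5600x^2 - (57848/9)x + 78400/27
the matrix is upper triangular; its diagonal is (0, 0, 0, 0, 0, 0, 0, 0, 0)
for a triangular matrix the eigenvalues are the diagonal entries, with algebraic multiplicity their repetition count

λ = 0 (multiplicity 9)


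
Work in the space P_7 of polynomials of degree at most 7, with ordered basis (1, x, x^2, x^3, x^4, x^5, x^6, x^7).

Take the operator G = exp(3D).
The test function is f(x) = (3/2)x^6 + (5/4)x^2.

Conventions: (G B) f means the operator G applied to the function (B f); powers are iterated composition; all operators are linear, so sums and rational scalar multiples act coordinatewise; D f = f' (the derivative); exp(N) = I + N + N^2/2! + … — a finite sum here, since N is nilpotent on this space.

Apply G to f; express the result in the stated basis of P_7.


the image equals g(x) = (3/2)x^6 + 27x^5 + (405/2)x^4 + 810x^3 + (7295/4)x^2 + (4389/2)x + 4419/4

order-1 term: 27x^5 + (15/2)x
order-2 term: (405/2)x^4 + 45/4
order-3 term: 810x^3
order-4 term: (3645/2)x^2
order-5 term: 2187x
order-6 term: 2187/2
the series for exp(3D) f terminates at order 6
exp(3D) f = (3/2)x^6 + 27x^5 + (405/2)x^4 + 810x^3 + (7295/4)x^2 + (4389/2)x + 4419/4


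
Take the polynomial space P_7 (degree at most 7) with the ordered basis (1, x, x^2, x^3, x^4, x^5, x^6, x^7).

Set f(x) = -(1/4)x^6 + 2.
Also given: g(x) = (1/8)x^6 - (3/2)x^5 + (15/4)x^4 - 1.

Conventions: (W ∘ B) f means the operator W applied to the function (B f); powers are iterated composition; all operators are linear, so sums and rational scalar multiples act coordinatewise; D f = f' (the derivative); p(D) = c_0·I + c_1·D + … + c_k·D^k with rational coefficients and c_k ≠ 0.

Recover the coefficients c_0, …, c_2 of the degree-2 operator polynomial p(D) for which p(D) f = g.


p(D) = -(1/2)·I + D − (1/2)·D^2, i.e. c_0 = -1/2, c_1 = 1, c_2 = -1/2

D^0 f = -(1/4)x^6 + 2
D^1 f = -(3/2)x^5
D^2 f = -(15/2)x^4
matching coefficients of g against c_0 f + c_1 Df + … from the top degree down determines the c_i
solution: c_0 = -1/2, c_1 = 1, c_2 = -1/2


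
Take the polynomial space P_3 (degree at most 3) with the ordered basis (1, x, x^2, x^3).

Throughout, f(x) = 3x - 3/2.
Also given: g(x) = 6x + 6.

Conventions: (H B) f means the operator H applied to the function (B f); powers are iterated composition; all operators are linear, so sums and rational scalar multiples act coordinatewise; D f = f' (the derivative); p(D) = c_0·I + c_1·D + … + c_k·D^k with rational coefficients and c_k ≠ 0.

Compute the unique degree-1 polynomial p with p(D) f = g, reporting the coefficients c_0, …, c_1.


c_0 = 2, c_1 = 3

D^0 f = 3x - 3/2
D^1 f = 3
matching coefficients of g against c_0 f + c_1 Df + … from the top degree down determines the c_i
solution: c_0 = 2, c_1 = 3


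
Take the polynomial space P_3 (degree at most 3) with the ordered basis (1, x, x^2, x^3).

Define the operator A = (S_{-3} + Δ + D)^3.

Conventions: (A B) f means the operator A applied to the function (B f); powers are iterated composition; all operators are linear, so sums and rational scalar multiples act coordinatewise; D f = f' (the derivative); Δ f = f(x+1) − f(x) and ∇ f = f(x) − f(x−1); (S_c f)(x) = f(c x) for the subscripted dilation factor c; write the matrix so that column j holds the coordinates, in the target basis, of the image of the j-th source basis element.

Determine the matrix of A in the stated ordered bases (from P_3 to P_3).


image of 1: 1
image of x: -27x + 14
image of x^2: 729x^2 + 252x + 147
image of x^3: -19683x^3 + 3402x^2 + 1953x + 475
each image's coordinates form column j of the matrix

the matrix is [[1, 14, 147, 475]; [0, -27, 252, 1953]; [0, 0, 729, 3402]; [0, 0, 0, -19683]] (rows listed top to bottom)


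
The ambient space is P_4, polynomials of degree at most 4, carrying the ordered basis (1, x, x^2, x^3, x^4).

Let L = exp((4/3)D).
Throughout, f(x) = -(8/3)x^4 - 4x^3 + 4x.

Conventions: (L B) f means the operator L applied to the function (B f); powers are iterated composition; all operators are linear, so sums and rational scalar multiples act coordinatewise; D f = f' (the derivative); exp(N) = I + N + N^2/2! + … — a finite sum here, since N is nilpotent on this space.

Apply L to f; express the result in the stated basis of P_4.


g(x) = -(8/3)x^4 - (164/9)x^3 - (400/9)x^2 - (3452/81)x - 3056/243

order-1 term: -(128/9)x^3 - 16x^2 + 16/3
order-2 term: -(256/9)x^2 - (64/3)x
order-3 term: -(2048/81)x - 256/27
order-4 term: -2048/243
the series for exp((4/3)D) f terminates at order 4
exp((4/3)D) f = -(8/3)x^4 - (164/9)x^3 - (400/9)x^2 - (3452/81)x - 3056/243


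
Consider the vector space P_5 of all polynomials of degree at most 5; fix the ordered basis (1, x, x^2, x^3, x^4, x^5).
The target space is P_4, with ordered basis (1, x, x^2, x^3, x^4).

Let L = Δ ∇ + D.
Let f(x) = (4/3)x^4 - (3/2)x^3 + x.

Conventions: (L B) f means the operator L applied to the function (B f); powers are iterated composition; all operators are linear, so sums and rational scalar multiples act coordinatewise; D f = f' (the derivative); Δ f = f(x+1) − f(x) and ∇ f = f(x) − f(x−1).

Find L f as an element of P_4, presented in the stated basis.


∇ f = (16/3)x^3 - (25/2)x^2 + (59/6)x - 11/6
Δ ∇ f = 16x^2 - 9x + 8/3
D f = (16/3)x^3 - (9/2)x^2 + 1
(Δ ∇ + D) f = (16/3)x^3 + (23/2)x^2 - 9x + 11/3

the image equals g(x) = (16/3)x^3 + (23/2)x^2 - 9x + 11/3


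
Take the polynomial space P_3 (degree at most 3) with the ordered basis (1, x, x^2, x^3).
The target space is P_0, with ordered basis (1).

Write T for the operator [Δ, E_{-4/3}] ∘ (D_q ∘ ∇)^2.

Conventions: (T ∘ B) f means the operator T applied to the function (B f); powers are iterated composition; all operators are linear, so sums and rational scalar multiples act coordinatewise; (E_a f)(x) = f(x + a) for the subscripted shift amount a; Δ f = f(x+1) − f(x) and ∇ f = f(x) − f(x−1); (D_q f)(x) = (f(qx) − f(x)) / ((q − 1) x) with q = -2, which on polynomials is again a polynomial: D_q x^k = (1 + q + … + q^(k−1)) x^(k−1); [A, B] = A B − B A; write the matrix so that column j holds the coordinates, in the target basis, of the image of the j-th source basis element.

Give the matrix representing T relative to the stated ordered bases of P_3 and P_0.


image of 1: 0
image of x: 0
image of x^2: 0
image of x^3: 0
each image's coordinates form column j of the matrix

the matrix is [[0, 0, 0, 0]] (rows listed top to bottom)


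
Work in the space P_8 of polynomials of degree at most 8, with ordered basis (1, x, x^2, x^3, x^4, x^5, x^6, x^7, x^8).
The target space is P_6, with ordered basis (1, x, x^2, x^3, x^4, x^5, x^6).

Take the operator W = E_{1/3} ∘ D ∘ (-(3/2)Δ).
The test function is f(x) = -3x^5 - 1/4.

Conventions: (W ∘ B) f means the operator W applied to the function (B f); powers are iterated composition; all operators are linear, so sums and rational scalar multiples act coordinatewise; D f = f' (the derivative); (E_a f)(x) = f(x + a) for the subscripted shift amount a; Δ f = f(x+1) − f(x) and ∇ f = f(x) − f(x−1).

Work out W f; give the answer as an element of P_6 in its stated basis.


Δ f = -15x^4 - 30x^3 - 30x^2 - 15x - 3
(-(3/2)Δ) f = (45/2)x^4 + 45x^3 + 45x^2 + (45/2)x + 9/2
D (-(3/2)Δ) f = 90x^3 + 135x^2 + 90x + 45/2
E_{1/3} D (-(3/2)Δ) f = 90x^3 + 225x^2 + 210x + 425/6

g(x) = 90x^3 + 225x^2 + 210x + 425/6


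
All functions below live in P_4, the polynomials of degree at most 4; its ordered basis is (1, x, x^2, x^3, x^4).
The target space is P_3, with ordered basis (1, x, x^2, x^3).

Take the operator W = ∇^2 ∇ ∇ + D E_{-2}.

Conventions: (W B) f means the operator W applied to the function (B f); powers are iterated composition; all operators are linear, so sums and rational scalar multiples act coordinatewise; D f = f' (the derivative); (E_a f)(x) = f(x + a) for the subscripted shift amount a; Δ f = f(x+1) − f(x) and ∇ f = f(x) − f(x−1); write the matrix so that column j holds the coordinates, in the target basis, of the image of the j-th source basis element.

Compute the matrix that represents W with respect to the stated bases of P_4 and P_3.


image of 1: 0
image of x: 1
image of x^2: 2x - 4
image of x^3: 3x^2 - 12x + 12
image of x^4: 4x^3 - 24x^2 + 48x - 8
each image's coordinates form column j of the matrix

the matrix is [[0, 1, -4, 12, -8]; [0, 0, 2, -12, 48]; [0, 0, 0, 3, -24]; [0, 0, 0, 0, 4]] (rows listed top to bottom)


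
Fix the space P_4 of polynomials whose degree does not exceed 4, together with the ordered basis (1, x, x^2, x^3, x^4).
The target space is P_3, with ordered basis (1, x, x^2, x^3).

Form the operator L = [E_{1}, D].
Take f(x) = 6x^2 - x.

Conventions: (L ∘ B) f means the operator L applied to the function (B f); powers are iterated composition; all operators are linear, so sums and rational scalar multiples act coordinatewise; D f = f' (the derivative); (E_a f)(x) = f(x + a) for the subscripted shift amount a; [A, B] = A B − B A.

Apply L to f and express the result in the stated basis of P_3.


the result is g(x) = 0

D f = 12x - 1
E_{1} D f = 12x + 11
E_{1} f = 6x^2 + 11x + 5
D E_{1} f = 12x + 11
[E_{1}, D] f = 0


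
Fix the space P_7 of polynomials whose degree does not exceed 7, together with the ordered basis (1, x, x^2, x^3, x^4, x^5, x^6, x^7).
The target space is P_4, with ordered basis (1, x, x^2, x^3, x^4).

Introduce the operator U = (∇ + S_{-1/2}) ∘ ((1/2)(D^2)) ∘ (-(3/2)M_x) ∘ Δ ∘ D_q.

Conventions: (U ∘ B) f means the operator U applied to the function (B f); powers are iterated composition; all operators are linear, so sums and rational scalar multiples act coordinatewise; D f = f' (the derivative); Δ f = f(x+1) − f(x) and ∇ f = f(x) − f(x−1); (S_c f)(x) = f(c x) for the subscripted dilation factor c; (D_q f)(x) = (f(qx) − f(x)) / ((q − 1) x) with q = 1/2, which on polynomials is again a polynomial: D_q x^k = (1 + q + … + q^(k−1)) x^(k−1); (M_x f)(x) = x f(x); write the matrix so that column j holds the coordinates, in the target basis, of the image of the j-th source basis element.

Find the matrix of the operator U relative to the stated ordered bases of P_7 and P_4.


the matrix is [[0, 0, 0, -21/4, -135/4, 93/16, -4725/64, 3429/128]; [0, 0, 0, 0, 405/32, -3627/32, 8505/64, -97155/256]; [0, 0, 0, 0, 0, -279/16, -31185/64, 5715/32]; [0, 0, 0, 0, 0, 0, 4725/256, -520065/512]; [0, 0, 0, 0, 0, 0, 0, -17145/1024]] (rows listed top to bottom)

image of 1: 0
image of x: 0
image of x^2: 0
image of x^3: -21/4
image of x^4: (405/32)x - 135/4
image of x^5: -(279/16)x^2 - (3627/32)x + 93/16
image of x^6: (4725/256)x^3 - (31185/64)x^2 + (8505/64)x - 4725/64
image of x^7: -(17145/1024)x^4 - (520065/512)x^3 + (5715/32)x^2 - (97155/256)x + 3429/128
each image's coordinates form column j of the matrix


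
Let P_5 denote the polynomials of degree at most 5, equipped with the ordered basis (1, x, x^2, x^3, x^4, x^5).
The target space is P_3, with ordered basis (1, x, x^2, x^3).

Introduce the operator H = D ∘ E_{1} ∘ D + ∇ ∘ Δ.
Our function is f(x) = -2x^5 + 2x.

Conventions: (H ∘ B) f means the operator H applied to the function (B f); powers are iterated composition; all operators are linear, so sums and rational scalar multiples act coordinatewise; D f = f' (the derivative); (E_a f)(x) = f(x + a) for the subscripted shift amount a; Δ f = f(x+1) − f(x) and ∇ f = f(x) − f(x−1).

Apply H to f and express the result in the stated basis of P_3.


the result is g(x) = -80x^3 - 120x^2 - 140x - 40

D f = -10x^4 + 2
E_{1} D f = -10x^4 - 40x^3 - 60x^2 - 40x - 8
D E_{1} D f = -40x^3 - 120x^2 - 120x - 40
Δ f = -10x^4 - 20x^3 - 20x^2 - 10x
∇ Δ f = -40x^3 - 20x
(D ∘ E_{1} ∘ D + ∇ ∘ Δ) f = -80x^3 - 120x^2 - 140x - 40


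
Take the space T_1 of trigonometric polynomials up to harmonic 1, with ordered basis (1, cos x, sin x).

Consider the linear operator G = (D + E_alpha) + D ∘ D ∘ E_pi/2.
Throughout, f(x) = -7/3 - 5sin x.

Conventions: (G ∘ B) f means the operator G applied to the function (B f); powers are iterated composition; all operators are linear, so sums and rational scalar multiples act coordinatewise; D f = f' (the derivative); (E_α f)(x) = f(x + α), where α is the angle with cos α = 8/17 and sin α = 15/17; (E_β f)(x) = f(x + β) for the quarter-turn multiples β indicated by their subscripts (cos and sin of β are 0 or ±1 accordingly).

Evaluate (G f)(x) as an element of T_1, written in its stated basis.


D f = -5cos x
E_alpha f = -7/3 - (75/17)cos x - (40/17)sin x
(D + E_alpha) f = -7/3 - (160/17)cos x - (40/17)sin x
E_pi/2 f = -7/3 - 5cos x
D E_pi/2 f = 5sin x
D D E_pi/2 f = 5cos x
((D + E_alpha) + D ∘ D ∘ E_pi/2) f = -7/3 - (75/17)cos x - (40/17)sin x

g(x) = -7/3 - (75/17)cos x - (40/17)sin x


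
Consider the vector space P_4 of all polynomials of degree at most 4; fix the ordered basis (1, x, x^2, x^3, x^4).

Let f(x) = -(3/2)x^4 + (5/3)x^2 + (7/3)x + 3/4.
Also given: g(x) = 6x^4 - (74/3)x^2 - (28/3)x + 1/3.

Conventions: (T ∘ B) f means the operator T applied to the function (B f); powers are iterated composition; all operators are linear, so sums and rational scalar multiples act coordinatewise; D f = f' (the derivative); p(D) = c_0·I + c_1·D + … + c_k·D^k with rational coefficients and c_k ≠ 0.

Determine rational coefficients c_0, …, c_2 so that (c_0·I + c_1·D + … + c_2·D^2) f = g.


D^0 f = -(3/2)x^4 + (5/3)x^2 + (7/3)x + 3/4
D^1 f = -6x^3 + (10/3)x + 7/3
D^2 f = -18x^2 + 10/3
matching coefficients of g against c_0 f + c_1 Df + … from the top degree down determines the c_i
solution: c_0 = -4, c_1 = 0, c_2 = 1

c_0 = -4, c_1 = 0, c_2 = 1


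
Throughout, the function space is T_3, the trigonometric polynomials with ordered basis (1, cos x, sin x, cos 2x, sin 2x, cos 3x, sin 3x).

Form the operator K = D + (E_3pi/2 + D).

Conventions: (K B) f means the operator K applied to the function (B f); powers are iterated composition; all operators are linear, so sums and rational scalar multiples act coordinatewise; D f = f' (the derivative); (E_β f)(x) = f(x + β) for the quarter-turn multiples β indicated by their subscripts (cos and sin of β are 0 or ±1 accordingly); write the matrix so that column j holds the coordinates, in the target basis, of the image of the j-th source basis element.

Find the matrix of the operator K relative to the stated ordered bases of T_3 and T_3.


the matrix is [[1, 0, 0, 0, 0, 0, 0]; [0, 0, 1, 0, 0, 0, 0]; [0, -1, 0, 0, 0, 0, 0]; [0, 0, 0, -1, 4, 0, 0]; [0, 0, 0, -4, -1, 0, 0]; [0, 0, 0, 0, 0, 0, 7]; [0, 0, 0, 0, 0, -7, 0]] (rows listed top to bottom)

image of 1: 1
image of cos x: -sin x
image of sin x: cos x
image of cos 2x: -cos 2x - 4sin 2x
image of sin 2x: 4cos 2x - sin 2x
image of cos 3x: -7sin 3x
image of sin 3x: 7cos 3x
each image's coordinates form column j of the matrix


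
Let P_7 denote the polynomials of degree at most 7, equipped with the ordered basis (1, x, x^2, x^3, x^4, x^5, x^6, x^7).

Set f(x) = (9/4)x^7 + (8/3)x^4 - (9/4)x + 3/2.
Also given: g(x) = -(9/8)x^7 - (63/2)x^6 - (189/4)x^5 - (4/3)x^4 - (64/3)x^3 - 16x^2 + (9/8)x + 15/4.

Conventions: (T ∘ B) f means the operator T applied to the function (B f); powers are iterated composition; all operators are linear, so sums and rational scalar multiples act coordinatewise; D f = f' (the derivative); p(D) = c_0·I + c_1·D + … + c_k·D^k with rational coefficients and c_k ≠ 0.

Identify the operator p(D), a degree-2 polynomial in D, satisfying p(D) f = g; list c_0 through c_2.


p(D) = -(1/2)·I − 2·D − (1/2)·D^2, i.e. c_0 = -1/2, c_1 = -2, c_2 = -1/2

D^0 f = (9/4)x^7 + (8/3)x^4 - (9/4)x + 3/2
D^1 f = (63/4)x^6 + (32/3)x^3 - 9/4
D^2 f = (189/2)x^5 + 32x^2
matching coefficients of g against c_0 f + c_1 Df + … from the top degree down determines the c_i
solution: c_0 = -1/2, c_1 = -2, c_2 = -1/2


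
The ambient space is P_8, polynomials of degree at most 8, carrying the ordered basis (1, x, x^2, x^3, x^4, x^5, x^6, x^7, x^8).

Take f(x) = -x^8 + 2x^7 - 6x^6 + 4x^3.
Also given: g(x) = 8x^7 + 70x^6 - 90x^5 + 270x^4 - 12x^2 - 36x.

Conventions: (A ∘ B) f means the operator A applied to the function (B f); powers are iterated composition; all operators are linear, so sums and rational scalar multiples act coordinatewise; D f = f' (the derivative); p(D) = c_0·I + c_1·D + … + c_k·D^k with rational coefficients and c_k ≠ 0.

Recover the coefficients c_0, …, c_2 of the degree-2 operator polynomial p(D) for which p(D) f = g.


p(D) = -D − (3/2)·D^2, i.e. c_0 = 0, c_1 = -1, c_2 = -3/2

D^0 f = -x^8 + 2x^7 - 6x^6 + 4x^3
D^1 f = -8x^7 + 14x^6 - 36x^5 + 12x^2
D^2 f = -56x^6 + 84x^5 - 180x^4 + 24x
matching coefficients of g against c_0 f + c_1 Df + … from the top degree down determines the c_i
solution: c_0 = 0, c_1 = -1, c_2 = -3/2


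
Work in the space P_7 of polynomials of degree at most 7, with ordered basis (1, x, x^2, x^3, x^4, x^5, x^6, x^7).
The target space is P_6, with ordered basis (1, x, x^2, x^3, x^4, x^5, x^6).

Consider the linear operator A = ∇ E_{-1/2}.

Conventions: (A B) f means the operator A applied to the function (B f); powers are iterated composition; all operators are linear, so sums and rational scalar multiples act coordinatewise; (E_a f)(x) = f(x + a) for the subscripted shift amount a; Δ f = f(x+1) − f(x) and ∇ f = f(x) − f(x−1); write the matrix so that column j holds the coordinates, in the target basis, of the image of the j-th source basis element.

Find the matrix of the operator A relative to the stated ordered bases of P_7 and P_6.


the matrix is [[0, 1, -2, 13/4, -5, 121/16, -91/8, 1093/64]; [0, 0, 2, -6, 13, -25, 363/8, -637/8]; [0, 0, 0, 3, -12, 65/2, -75, 2541/16]; [0, 0, 0, 0, 4, -20, 65, -175]; [0, 0, 0, 0, 0, 5, -30, 455/4]; [0, 0, 0, 0, 0, 0, 6, -42]; [0, 0, 0, 0, 0, 0, 0, 7]] (rows listed top to bottom)

image of 1: 0
image of x: 1
image of x^2: 2x - 2
image of x^3: 3x^2 - 6x + 13/4
image of x^4: 4x^3 - 12x^2 + 13x - 5
image of x^5: 5x^4 - 20x^3 + (65/2)x^2 - 25x + 121/16
image of x^6: 6x^5 - 30x^4 + 65x^3 - 75x^2 + (363/8)x - 91/8
image of x^7: 7x^6 - 42x^5 + (455/4)x^4 - 175x^3 + (2541/16)x^2 - (637/8)x + 1093/64
each image's coordinates form column j of the matrix


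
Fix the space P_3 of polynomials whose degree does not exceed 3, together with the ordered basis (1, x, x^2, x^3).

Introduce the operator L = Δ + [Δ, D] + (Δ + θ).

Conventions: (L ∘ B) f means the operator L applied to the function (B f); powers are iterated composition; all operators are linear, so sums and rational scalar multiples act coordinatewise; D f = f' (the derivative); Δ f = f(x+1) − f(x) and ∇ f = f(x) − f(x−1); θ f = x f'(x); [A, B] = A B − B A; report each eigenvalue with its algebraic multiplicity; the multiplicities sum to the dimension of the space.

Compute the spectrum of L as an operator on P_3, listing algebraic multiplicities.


image of 1: 0
image of x: x + 2
image of x^2: 2x^2 + 4x + 2
image of x^3: 3x^3 + 6x^2 + 6x + 2
the matrix is upper triangular; its diagonal is (0, 1, 2, 3)
for a triangular matrix the eigenvalues are the diagonal entries, with algebraic multiplicity their repetition count

λ = 0 (multiplicity 1), λ = 1 (multiplicity 1), λ = 2 (multiplicity 1), λ = 3 (multiplicity 1)


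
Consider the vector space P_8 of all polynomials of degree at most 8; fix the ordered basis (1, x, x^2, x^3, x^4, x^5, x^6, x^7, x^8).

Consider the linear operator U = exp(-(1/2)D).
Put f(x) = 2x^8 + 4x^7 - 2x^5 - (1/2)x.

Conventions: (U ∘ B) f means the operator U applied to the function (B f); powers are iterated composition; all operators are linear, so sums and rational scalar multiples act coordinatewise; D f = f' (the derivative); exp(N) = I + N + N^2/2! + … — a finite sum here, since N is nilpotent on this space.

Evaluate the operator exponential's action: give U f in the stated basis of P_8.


g(x) = 2x^8 - 4x^7 + 5x^5 - (15/4)x^4 + (1/4)x^3 + (3/4)x^2 - (13/16)x + 37/128

order-1 term: -8x^7 - 14x^6 + 5x^4 + 1/4
order-2 term: 14x^6 + 21x^5 - 5x^3
order-3 term: -14x^5 - (35/2)x^4 + (5/2)x^2
order-4 term: (35/4)x^4 + (35/4)x^3 - (5/8)x
order-5 term: -(7/2)x^3 - (21/8)x^2 + 1/16
order-6 term: (7/8)x^2 + (7/16)x
order-7 term: -(1/8)x - 1/32
order-8 term: 1/128
the series for exp(-(1/2)D) f terminates at order 8
exp(-(1/2)D) f = 2x^8 - 4x^7 + 5x^5 - (15/4)x^4 + (1/4)x^3 + (3/4)x^2 - (13/16)x + 37/128


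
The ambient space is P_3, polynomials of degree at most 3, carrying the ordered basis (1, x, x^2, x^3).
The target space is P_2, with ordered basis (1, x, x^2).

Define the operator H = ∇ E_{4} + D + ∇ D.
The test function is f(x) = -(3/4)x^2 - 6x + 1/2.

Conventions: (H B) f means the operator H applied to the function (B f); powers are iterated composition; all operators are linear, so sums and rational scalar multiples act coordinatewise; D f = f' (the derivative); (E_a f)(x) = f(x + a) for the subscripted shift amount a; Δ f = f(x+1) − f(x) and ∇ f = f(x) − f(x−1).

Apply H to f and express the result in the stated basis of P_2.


E_{4} f = -(3/4)x^2 - 12x - 71/2
∇ E_{4} f = -(3/2)x - 45/4
D f = -(3/2)x - 6
D f = -(3/2)x - 6
∇ D f = -3/2
(∇ E_{4} + D + ∇ D) f = -3x - 75/4

g(x) = -3x - 75/4


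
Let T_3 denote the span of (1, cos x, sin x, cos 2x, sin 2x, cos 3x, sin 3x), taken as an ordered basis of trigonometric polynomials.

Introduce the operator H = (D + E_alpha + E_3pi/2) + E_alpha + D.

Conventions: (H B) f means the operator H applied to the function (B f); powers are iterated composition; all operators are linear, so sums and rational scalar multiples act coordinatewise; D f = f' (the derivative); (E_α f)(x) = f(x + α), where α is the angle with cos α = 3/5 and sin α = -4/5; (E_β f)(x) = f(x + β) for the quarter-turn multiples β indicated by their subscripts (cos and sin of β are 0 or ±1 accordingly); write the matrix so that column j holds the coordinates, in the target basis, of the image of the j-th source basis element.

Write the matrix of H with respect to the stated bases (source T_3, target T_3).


the matrix is [[3, 0, 0, 0, 0, 0, 0]; [0, 6/5, -3/5, 0, 0, 0, 0]; [0, 3/5, 6/5, 0, 0, 0, 0]; [0, 0, 0, -39/25, 52/25, 0, 0]; [0, 0, 0, -52/25, -39/25, 0, 0]; [0, 0, 0, 0, 0, -234/125, 787/125]; [0, 0, 0, 0, 0, -787/125, -234/125]] (rows listed top to bottom)

image of 1: 3
image of cos x: (6/5)cos x + (3/5)sin x
image of sin x: -(3/5)cos x + (6/5)sin x
image of cos 2x: -(39/25)cos 2x - (52/25)sin 2x
image of sin 2x: (52/25)cos 2x - (39/25)sin 2x
image of cos 3x: -(234/125)cos 3x - (787/125)sin 3x
image of sin 3x: (787/125)cos 3x - (234/125)sin 3x
each image's coordinates form column j of the matrix


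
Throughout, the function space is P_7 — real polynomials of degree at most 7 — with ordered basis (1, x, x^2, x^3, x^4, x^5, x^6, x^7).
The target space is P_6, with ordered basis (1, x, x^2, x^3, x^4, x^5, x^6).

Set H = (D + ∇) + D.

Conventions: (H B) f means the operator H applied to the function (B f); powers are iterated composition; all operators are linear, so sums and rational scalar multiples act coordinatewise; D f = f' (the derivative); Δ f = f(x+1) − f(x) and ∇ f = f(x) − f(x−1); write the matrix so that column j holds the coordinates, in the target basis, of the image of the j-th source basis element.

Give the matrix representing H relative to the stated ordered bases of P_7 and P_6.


the matrix is [[0, 3, -1, 1, -1, 1, -1, 1]; [0, 0, 6, -3, 4, -5, 6, -7]; [0, 0, 0, 9, -6, 10, -15, 21]; [0, 0, 0, 0, 12, -10, 20, -35]; [0, 0, 0, 0, 0, 15, -15, 35]; [0, 0, 0, 0, 0, 0, 18, -21]; [0, 0, 0, 0, 0, 0, 0, 21]] (rows listed top to bottom)

image of 1: 0
image of x: 3
image of x^2: 6x - 1
image of x^3: 9x^2 - 3x + 1
image of x^4: 12x^3 - 6x^2 + 4x - 1
image of x^5: 15x^4 - 10x^3 + 10x^2 - 5x + 1
image of x^6: 18x^5 - 15x^4 + 20x^3 - 15x^2 + 6x - 1
image of x^7: 21x^6 - 21x^5 + 35x^4 - 35x^3 + 21x^2 - 7x + 1
each image's coordinates form column j of the matrix


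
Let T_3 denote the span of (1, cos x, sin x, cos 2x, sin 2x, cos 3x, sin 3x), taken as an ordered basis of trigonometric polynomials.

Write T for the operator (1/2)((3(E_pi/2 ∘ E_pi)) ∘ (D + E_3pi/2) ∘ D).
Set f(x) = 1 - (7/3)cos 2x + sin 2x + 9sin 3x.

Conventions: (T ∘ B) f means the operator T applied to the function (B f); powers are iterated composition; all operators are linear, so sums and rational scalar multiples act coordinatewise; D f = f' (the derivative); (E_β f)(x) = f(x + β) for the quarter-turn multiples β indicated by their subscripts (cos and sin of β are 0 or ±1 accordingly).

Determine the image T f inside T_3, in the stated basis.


the result is g(x) = -11cos 2x + 13sin 2x - 162cos 3x

D f = 2cos 2x + (14/3)sin 2x + 27cos 3x
D D f = (28/3)cos 2x - 4sin 2x - 81sin 3x
E_3pi/2 D f = -2cos 2x - (14/3)sin 2x - 27sin 3x
(D + E_3pi/2) D f = (22/3)cos 2x - (26/3)sin 2x - 108sin 3x
E_pi (D + E_3pi/2) D f = (22/3)cos 2x - (26/3)sin 2x + 108sin 3x
E_pi/2 E_pi (D + E_3pi/2) D f = -(22/3)cos 2x + (26/3)sin 2x - 108cos 3x
(3(E_pi/2 ∘ E_pi)) (D + E_3pi/2) D f = -22cos 2x + 26sin 2x - 324cos 3x
((1/2)((3(E_pi/2 ∘ E_pi)) ∘ (D + E_3pi/2) ∘ D)) f = -11cos 2x + 13sin 2x - 162cos 3x
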